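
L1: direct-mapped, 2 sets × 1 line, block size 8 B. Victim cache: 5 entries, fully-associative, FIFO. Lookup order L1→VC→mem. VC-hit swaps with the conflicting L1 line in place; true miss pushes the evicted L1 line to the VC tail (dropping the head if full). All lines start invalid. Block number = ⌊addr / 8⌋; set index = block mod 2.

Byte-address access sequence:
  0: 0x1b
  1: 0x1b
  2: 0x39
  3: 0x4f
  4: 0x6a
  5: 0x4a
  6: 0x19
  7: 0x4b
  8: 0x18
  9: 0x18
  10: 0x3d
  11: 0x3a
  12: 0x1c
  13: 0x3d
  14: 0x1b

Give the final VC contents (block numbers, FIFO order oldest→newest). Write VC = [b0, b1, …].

#0 0x1b→b3/s1 MISS; vc=[]
#1 0x1b→b3/s1 L1-HIT; vc=[]
#2 0x39→b7/s1 MISS; vc=[3]
#3 0x4f→b9/s1 MISS; vc=[3,7]
#4 0x6a→b13/s1 MISS; vc=[3,7,9]
#5 0x4a→b9/s1 VC-HIT; vc=[3,7,13]
#6 0x19→b3/s1 VC-HIT; vc=[9,7,13]
#7 0x4b→b9/s1 VC-HIT; vc=[3,7,13]
#8 0x18→b3/s1 VC-HIT; vc=[9,7,13]
#9 0x18→b3/s1 L1-HIT; vc=[9,7,13]
#10 0x3d→b7/s1 VC-HIT; vc=[9,3,13]
#11 0x3a→b7/s1 L1-HIT; vc=[9,3,13]
#12 0x1c→b3/s1 VC-HIT; vc=[9,7,13]
#13 0x3d→b7/s1 VC-HIT; vc=[9,3,13]
#14 0x1b→b3/s1 VC-HIT; vc=[9,7,13]

VC = [9, 7, 13]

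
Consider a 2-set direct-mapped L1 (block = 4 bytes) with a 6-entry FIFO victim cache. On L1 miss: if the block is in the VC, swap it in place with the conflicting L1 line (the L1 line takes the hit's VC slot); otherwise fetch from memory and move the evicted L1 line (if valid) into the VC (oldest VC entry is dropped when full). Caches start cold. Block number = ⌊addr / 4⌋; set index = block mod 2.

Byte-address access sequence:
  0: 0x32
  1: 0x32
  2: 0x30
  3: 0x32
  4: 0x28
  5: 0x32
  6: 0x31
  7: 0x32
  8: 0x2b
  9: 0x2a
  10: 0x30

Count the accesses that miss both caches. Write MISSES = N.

MISSES = 2

0: 0x32 (blk 12, set 0) → MISS  vc=[]
1: 0x32 (blk 12, set 0) → L1-HIT  vc=[]
2: 0x30 (blk 12, set 0) → L1-HIT  vc=[]
3: 0x32 (blk 12, set 0) → L1-HIT  vc=[]
4: 0x28 (blk 10, set 0) → MISS  vc=[12]
5: 0x32 (blk 12, set 0) → VC-HIT  vc=[10]
6: 0x31 (blk 12, set 0) → L1-HIT  vc=[10]
7: 0x32 (blk 12, set 0) → L1-HIT  vc=[10]
8: 0x2b (blk 10, set 0) → VC-HIT  vc=[12]
9: 0x2a (blk 10, set 0) → L1-HIT  vc=[12]
10: 0x30 (blk 12, set 0) → VC-HIT  vc=[10]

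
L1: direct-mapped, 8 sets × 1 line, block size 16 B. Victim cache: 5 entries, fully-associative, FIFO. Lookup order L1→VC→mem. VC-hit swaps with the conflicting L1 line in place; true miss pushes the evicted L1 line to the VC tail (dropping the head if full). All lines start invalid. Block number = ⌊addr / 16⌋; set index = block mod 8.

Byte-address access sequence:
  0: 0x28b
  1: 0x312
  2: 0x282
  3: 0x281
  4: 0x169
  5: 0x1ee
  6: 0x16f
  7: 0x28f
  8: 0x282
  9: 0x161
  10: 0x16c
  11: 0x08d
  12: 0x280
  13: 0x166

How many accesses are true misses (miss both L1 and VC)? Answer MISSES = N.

MISSES = 5

0: 0x28b (blk 40, set 0) → MISS  vc=[]
1: 0x312 (blk 49, set 1) → MISS  vc=[]
2: 0x282 (blk 40, set 0) → L1-HIT  vc=[]
3: 0x281 (blk 40, set 0) → L1-HIT  vc=[]
4: 0x169 (blk 22, set 6) → MISS  vc=[]
5: 0x1ee (blk 30, set 6) → MISS  vc=[22]
6: 0x16f (blk 22, set 6) → VC-HIT  vc=[30]
7: 0x28f (blk 40, set 0) → L1-HIT  vc=[30]
8: 0x282 (blk 40, set 0) → L1-HIT  vc=[30]
9: 0x161 (blk 22, set 6) → L1-HIT  vc=[30]
10: 0x16c (blk 22, set 6) → L1-HIT  vc=[30]
11: 0x8d (blk 8, set 0) → MISS  vc=[30, 40]
12: 0x280 (blk 40, set 0) → VC-HIT  vc=[30, 8]
13: 0x166 (blk 22, set 6) → L1-HIT  vc=[30, 8]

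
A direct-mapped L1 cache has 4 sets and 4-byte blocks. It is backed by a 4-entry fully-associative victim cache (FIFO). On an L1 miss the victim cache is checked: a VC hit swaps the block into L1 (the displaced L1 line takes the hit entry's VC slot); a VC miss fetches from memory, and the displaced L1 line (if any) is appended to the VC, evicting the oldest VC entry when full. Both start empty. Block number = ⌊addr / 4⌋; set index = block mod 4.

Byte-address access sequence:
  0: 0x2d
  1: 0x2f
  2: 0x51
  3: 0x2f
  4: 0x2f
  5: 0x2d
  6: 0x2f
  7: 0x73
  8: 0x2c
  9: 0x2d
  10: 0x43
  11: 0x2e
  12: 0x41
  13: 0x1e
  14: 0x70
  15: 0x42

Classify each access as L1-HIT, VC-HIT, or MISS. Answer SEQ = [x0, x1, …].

  [0] addr=0x2d blk=11 s=3: MISS | VC []
  [1] addr=0x2f blk=11 s=3: L1-HIT | VC []
  [2] addr=0x51 blk=20 s=0: MISS | VC []
  [3] addr=0x2f blk=11 s=3: L1-HIT | VC []
  [4] addr=0x2f blk=11 s=3: L1-HIT | VC []
  [5] addr=0x2d blk=11 s=3: L1-HIT | VC []
  [6] addr=0x2f blk=11 s=3: L1-HIT | VC []
  [7] addr=0x73 blk=28 s=0: MISS | VC [20]
  [8] addr=0x2c blk=11 s=3: L1-HIT | VC [20]
  [9] addr=0x2d blk=11 s=3: L1-HIT | VC [20]
  [10] addr=0x43 blk=16 s=0: MISS | VC [20, 28]
  [11] addr=0x2e blk=11 s=3: L1-HIT | VC [20, 28]
  [12] addr=0x41 blk=16 s=0: L1-HIT | VC [20, 28]
  [13] addr=0x1e blk=7 s=3: MISS | VC [20, 28, 11]
  [14] addr=0x70 blk=28 s=0: VC-HIT | VC [20, 16, 11]
  [15] addr=0x42 blk=16 s=0: VC-HIT | VC [20, 28, 11]

SEQ = [MISS, L1-HIT, MISS, L1-HIT, L1-HIT, L1-HIT, L1-HIT, MISS, L1-HIT, L1-HIT, MISS, L1-HIT, L1-HIT, MISS, VC-HIT, VC-HIT]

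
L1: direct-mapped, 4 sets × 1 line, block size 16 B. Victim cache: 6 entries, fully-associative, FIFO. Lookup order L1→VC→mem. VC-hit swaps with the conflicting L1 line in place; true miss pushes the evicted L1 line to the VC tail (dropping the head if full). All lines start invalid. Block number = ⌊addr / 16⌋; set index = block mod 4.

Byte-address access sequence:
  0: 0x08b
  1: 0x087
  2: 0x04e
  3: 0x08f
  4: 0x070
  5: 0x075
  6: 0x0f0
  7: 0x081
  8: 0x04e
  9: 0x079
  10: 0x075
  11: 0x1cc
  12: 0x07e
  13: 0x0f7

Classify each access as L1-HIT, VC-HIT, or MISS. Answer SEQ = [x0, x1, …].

#0 0x8b→b8/s0 MISS; vc=[]
#1 0x87→b8/s0 L1-HIT; vc=[]
#2 0x4e→b4/s0 MISS; vc=[8]
#3 0x8f→b8/s0 VC-HIT; vc=[4]
#4 0x70→b7/s3 MISS; vc=[4]
#5 0x75→b7/s3 L1-HIT; vc=[4]
#6 0xf0→b15/s3 MISS; vc=[4,7]
#7 0x81→b8/s0 L1-HIT; vc=[4,7]
#8 0x4e→b4/s0 VC-HIT; vc=[8,7]
#9 0x79→b7/s3 VC-HIT; vc=[8,15]
#10 0x75→b7/s3 L1-HIT; vc=[8,15]
#11 0x1cc→b28/s0 MISS; vc=[8,15,4]
#12 0x7e→b7/s3 L1-HIT; vc=[8,15,4]
#13 0xf7→b15/s3 VC-HIT; vc=[8,7,4]

SEQ = [MISS, L1-HIT, MISS, VC-HIT, MISS, L1-HIT, MISS, L1-HIT, VC-HIT, VC-HIT, L1-HIT, MISS, L1-HIT, VC-HIT]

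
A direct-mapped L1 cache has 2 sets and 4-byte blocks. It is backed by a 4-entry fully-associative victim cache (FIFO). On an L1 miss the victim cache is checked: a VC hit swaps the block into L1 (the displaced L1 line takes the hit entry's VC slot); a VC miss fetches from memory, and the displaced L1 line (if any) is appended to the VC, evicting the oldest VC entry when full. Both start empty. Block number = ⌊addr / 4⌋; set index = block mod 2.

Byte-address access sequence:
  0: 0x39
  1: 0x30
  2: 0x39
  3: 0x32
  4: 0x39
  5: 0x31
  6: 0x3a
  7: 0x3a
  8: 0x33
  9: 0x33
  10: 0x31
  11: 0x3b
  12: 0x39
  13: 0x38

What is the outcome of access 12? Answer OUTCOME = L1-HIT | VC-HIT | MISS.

OUTCOME = L1-HIT

#0 0x39→b14/s0 MISS; vc=[]
#1 0x30→b12/s0 MISS; vc=[14]
#2 0x39→b14/s0 VC-HIT; vc=[12]
#3 0x32→b12/s0 VC-HIT; vc=[14]
#4 0x39→b14/s0 VC-HIT; vc=[12]
#5 0x31→b12/s0 VC-HIT; vc=[14]
#6 0x3a→b14/s0 VC-HIT; vc=[12]
#7 0x3a→b14/s0 L1-HIT; vc=[12]
#8 0x33→b12/s0 VC-HIT; vc=[14]
#9 0x33→b12/s0 L1-HIT; vc=[14]
#10 0x31→b12/s0 L1-HIT; vc=[14]
#11 0x3b→b14/s0 VC-HIT; vc=[12]
#12 0x39→b14/s0 L1-HIT; vc=[12]
#13 0x38→b14/s0 L1-HIT; vc=[12]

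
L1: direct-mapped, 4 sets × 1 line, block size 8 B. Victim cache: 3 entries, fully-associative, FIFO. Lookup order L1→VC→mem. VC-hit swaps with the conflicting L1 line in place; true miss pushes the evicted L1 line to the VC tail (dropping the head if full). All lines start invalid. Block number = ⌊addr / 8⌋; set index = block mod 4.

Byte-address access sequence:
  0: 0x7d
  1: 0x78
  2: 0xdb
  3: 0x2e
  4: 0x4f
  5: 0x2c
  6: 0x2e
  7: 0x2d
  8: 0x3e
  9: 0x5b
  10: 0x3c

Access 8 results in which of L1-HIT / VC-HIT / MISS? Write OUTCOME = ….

  [0] addr=0x7d blk=15 s=3: MISS | VC []
  [1] addr=0x78 blk=15 s=3: L1-HIT | VC []
  [2] addr=0xdb blk=27 s=3: MISS | VC [15]
  [3] addr=0x2e blk=5 s=1: MISS | VC [15]
  [4] addr=0x4f blk=9 s=1: MISS | VC [15, 5]
  [5] addr=0x2c blk=5 s=1: VC-HIT | VC [15, 9]
  [6] addr=0x2e blk=5 s=1: L1-HIT | VC [15, 9]
  [7] addr=0x2d blk=5 s=1: L1-HIT | VC [15, 9]
  [8] addr=0x3e blk=7 s=3: MISS | VC [15, 9, 27]
  [9] addr=0x5b blk=11 s=3: MISS | VC [9, 27, 7]
  [10] addr=0x3c blk=7 s=3: VC-HIT | VC [9, 27, 11]

OUTCOME = MISS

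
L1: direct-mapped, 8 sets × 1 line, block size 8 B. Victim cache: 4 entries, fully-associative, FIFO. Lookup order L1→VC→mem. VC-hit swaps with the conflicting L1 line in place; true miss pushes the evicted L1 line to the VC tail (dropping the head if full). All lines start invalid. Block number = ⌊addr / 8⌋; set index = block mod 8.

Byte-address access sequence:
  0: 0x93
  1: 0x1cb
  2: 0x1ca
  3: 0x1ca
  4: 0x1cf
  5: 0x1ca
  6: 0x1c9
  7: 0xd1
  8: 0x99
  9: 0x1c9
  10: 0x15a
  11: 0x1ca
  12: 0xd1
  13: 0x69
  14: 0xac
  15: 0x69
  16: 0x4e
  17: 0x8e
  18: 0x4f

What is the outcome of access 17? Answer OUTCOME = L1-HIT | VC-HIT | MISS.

0: 0x93 (blk 18, set 2) → MISS  vc=[]
1: 0x1cb (blk 57, set 1) → MISS  vc=[]
2: 0x1ca (blk 57, set 1) → L1-HIT  vc=[]
3: 0x1ca (blk 57, set 1) → L1-HIT  vc=[]
4: 0x1cf (blk 57, set 1) → L1-HIT  vc=[]
5: 0x1ca (blk 57, set 1) → L1-HIT  vc=[]
6: 0x1c9 (blk 57, set 1) → L1-HIT  vc=[]
7: 0xd1 (blk 26, set 2) → MISS  vc=[18]
8: 0x99 (blk 19, set 3) → MISS  vc=[18]
9: 0x1c9 (blk 57, set 1) → L1-HIT  vc=[18]
10: 0x15a (blk 43, set 3) → MISS  vc=[18, 19]
11: 0x1ca (blk 57, set 1) → L1-HIT  vc=[18, 19]
12: 0xd1 (blk 26, set 2) → L1-HIT  vc=[18, 19]
13: 0x69 (blk 13, set 5) → MISS  vc=[18, 19]
14: 0xac (blk 21, set 5) → MISS  vc=[18, 19, 13]
15: 0x69 (blk 13, set 5) → VC-HIT  vc=[18, 19, 21]
16: 0x4e (blk 9, set 1) → MISS  vc=[18, 19, 21, 57]
17: 0x8e (blk 17, set 1) → MISS  vc=[19, 21, 57, 9]
18: 0x4f (blk 9, set 1) → VC-HIT  vc=[19, 21, 57, 17]

OUTCOME = MISS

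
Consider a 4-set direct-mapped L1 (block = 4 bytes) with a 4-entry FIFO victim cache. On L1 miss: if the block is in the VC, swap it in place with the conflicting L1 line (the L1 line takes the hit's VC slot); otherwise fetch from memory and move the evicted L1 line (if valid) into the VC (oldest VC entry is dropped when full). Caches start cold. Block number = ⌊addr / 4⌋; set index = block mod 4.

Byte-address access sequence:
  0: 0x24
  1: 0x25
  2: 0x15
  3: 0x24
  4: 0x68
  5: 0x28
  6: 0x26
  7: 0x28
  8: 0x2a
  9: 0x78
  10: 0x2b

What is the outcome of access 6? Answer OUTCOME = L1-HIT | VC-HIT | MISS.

OUTCOME = L1-HIT

0: 0x24 (blk 9, set 1) → MISS  vc=[]
1: 0x25 (blk 9, set 1) → L1-HIT  vc=[]
2: 0x15 (blk 5, set 1) → MISS  vc=[9]
3: 0x24 (blk 9, set 1) → VC-HIT  vc=[5]
4: 0x68 (blk 26, set 2) → MISS  vc=[5]
5: 0x28 (blk 10, set 2) → MISS  vc=[5, 26]
6: 0x26 (blk 9, set 1) → L1-HIT  vc=[5, 26]
7: 0x28 (blk 10, set 2) → L1-HIT  vc=[5, 26]
8: 0x2a (blk 10, set 2) → L1-HIT  vc=[5, 26]
9: 0x78 (blk 30, set 2) → MISS  vc=[5, 26, 10]
10: 0x2b (blk 10, set 2) → VC-HIT  vc=[5, 26, 30]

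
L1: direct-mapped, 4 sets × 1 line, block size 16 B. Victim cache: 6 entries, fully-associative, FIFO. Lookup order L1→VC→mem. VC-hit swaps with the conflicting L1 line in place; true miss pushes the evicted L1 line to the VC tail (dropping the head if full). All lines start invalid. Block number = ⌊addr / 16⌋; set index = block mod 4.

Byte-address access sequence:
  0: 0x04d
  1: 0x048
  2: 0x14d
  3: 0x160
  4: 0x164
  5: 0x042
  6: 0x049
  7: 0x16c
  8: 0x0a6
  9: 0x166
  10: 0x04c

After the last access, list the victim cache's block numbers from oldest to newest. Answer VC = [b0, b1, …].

0: 0x4d (blk 4, set 0) → MISS  vc=[]
1: 0x48 (blk 4, set 0) → L1-HIT  vc=[]
2: 0x14d (blk 20, set 0) → MISS  vc=[4]
3: 0x160 (blk 22, set 2) → MISS  vc=[4]
4: 0x164 (blk 22, set 2) → L1-HIT  vc=[4]
5: 0x42 (blk 4, set 0) → VC-HIT  vc=[20]
6: 0x49 (blk 4, set 0) → L1-HIT  vc=[20]
7: 0x16c (blk 22, set 2) → L1-HIT  vc=[20]
8: 0xa6 (blk 10, set 2) → MISS  vc=[20, 22]
9: 0x166 (blk 22, set 2) → VC-HIT  vc=[20, 10]
10: 0x4c (blk 4, set 0) → L1-HIT  vc=[20, 10]

VC = [20, 10]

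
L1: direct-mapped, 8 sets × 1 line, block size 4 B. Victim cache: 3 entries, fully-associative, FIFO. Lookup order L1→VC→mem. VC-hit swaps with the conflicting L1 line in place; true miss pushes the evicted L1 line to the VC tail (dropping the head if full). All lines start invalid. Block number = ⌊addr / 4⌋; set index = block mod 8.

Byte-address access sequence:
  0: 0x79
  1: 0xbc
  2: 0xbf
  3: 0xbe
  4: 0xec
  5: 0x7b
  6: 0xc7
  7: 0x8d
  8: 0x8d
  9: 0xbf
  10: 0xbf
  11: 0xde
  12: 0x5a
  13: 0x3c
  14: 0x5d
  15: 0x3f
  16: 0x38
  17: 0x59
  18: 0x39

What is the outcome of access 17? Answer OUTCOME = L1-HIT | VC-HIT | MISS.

0: 0x79 (blk 30, set 6) → MISS  vc=[]
1: 0xbc (blk 47, set 7) → MISS  vc=[]
2: 0xbf (blk 47, set 7) → L1-HIT  vc=[]
3: 0xbe (blk 47, set 7) → L1-HIT  vc=[]
4: 0xec (blk 59, set 3) → MISS  vc=[]
5: 0x7b (blk 30, set 6) → L1-HIT  vc=[]
6: 0xc7 (blk 49, set 1) → MISS  vc=[]
7: 0x8d (blk 35, set 3) → MISS  vc=[59]
8: 0x8d (blk 35, set 3) → L1-HIT  vc=[59]
9: 0xbf (blk 47, set 7) → L1-HIT  vc=[59]
10: 0xbf (blk 47, set 7) → L1-HIT  vc=[59]
11: 0xde (blk 55, set 7) → MISS  vc=[59, 47]
12: 0x5a (blk 22, set 6) → MISS  vc=[59, 47, 30]
13: 0x3c (blk 15, set 7) → MISS  vc=[47, 30, 55]
14: 0x5d (blk 23, set 7) → MISS  vc=[30, 55, 15]
15: 0x3f (blk 15, set 7) → VC-HIT  vc=[30, 55, 23]
16: 0x38 (blk 14, set 6) → MISS  vc=[55, 23, 22]
17: 0x59 (blk 22, set 6) → VC-HIT  vc=[55, 23, 14]
18: 0x39 (blk 14, set 6) → VC-HIT  vc=[55, 23, 22]

OUTCOME = VC-HIT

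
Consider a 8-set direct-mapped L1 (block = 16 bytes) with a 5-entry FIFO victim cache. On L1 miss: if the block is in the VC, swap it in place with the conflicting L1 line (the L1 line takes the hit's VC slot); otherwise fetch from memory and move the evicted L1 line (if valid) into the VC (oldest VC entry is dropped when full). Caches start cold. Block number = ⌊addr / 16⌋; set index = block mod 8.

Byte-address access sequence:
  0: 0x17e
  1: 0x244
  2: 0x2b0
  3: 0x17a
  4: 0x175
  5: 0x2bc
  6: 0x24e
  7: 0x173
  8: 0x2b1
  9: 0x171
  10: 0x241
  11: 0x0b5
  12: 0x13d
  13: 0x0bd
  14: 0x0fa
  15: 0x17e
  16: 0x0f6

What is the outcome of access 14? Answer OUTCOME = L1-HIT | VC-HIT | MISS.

  [0] addr=0x17e blk=23 s=7: MISS | VC []
  [1] addr=0x244 blk=36 s=4: MISS | VC []
  [2] addr=0x2b0 blk=43 s=3: MISS | VC []
  [3] addr=0x17a blk=23 s=7: L1-HIT | VC []
  [4] addr=0x175 blk=23 s=7: L1-HIT | VC []
  [5] addr=0x2bc blk=43 s=3: L1-HIT | VC []
  [6] addr=0x24e blk=36 s=4: L1-HIT | VC []
  [7] addr=0x173 blk=23 s=7: L1-HIT | VC []
  [8] addr=0x2b1 blk=43 s=3: L1-HIT | VC []
  [9] addr=0x171 blk=23 s=7: L1-HIT | VC []
  [10] addr=0x241 blk=36 s=4: L1-HIT | VC []
  [11] addr=0xb5 blk=11 s=3: MISS | VC [43]
  [12] addr=0x13d blk=19 s=3: MISS | VC [43, 11]
  [13] addr=0xbd blk=11 s=3: VC-HIT | VC [43, 19]
  [14] addr=0xfa blk=15 s=7: MISS | VC [43, 19, 23]
  [15] addr=0x17e blk=23 s=7: VC-HIT | VC [43, 19, 15]
  [16] addr=0xf6 blk=15 s=7: VC-HIT | VC [43, 19, 23]

OUTCOME = MISS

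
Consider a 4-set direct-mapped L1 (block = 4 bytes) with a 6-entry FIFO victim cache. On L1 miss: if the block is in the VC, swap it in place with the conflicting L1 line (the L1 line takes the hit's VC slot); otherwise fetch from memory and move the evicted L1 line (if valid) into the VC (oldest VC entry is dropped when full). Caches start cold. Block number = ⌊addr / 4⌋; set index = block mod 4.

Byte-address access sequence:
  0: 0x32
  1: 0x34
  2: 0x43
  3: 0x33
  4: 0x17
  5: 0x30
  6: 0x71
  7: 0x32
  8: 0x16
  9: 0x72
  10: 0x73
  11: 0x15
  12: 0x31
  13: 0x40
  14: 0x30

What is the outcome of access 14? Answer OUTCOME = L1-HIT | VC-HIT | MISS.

OUTCOME = VC-HIT

#0 0x32→b12/s0 MISS; vc=[]
#1 0x34→b13/s1 MISS; vc=[]
#2 0x43→b16/s0 MISS; vc=[12]
#3 0x33→b12/s0 VC-HIT; vc=[16]
#4 0x17→b5/s1 MISS; vc=[16,13]
#5 0x30→b12/s0 L1-HIT; vc=[16,13]
#6 0x71→b28/s0 MISS; vc=[16,13,12]
#7 0x32→b12/s0 VC-HIT; vc=[16,13,28]
#8 0x16→b5/s1 L1-HIT; vc=[16,13,28]
#9 0x72→b28/s0 VC-HIT; vc=[16,13,12]
#10 0x73→b28/s0 L1-HIT; vc=[16,13,12]
#11 0x15→b5/s1 L1-HIT; vc=[16,13,12]
#12 0x31→b12/s0 VC-HIT; vc=[16,13,28]
#13 0x40→b16/s0 VC-HIT; vc=[12,13,28]
#14 0x30→b12/s0 VC-HIT; vc=[16,13,28]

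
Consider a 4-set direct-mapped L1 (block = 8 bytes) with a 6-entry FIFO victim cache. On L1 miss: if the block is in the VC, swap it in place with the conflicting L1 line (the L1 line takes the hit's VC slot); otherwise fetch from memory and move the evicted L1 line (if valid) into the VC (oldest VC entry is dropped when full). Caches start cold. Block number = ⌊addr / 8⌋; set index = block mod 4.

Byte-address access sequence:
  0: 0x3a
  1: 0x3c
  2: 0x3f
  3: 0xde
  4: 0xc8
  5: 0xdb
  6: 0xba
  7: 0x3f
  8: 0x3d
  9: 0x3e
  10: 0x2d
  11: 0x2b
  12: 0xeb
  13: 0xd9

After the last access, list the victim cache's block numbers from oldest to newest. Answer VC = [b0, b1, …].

#0 0x3a→b7/s3 MISS; vc=[]
#1 0x3c→b7/s3 L1-HIT; vc=[]
#2 0x3f→b7/s3 L1-HIT; vc=[]
#3 0xde→b27/s3 MISS; vc=[7]
#4 0xc8→b25/s1 MISS; vc=[7]
#5 0xdb→b27/s3 L1-HIT; vc=[7]
#6 0xba→b23/s3 MISS; vc=[7,27]
#7 0x3f→b7/s3 VC-HIT; vc=[23,27]
#8 0x3d→b7/s3 L1-HIT; vc=[23,27]
#9 0x3e→b7/s3 L1-HIT; vc=[23,27]
#10 0x2d→b5/s1 MISS; vc=[23,27,25]
#11 0x2b→b5/s1 L1-HIT; vc=[23,27,25]
#12 0xeb→b29/s1 MISS; vc=[23,27,25,5]
#13 0xd9→b27/s3 VC-HIT; vc=[23,7,25,5]

VC = [23, 7, 25, 5]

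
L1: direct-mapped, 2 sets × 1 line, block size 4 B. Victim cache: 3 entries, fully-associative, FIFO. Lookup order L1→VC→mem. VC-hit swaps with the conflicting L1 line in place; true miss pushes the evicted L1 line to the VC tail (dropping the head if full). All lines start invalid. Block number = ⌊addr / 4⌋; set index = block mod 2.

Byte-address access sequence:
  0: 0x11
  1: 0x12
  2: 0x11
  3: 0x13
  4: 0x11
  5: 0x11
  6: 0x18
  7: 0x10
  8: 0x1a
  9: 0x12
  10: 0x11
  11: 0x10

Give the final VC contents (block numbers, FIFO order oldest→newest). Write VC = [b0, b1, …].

  [0] addr=0x11 blk=4 s=0: MISS | VC []
  [1] addr=0x12 blk=4 s=0: L1-HIT | VC []
  [2] addr=0x11 blk=4 s=0: L1-HIT | VC []
  [3] addr=0x13 blk=4 s=0: L1-HIT | VC []
  [4] addr=0x11 blk=4 s=0: L1-HIT | VC []
  [5] addr=0x11 blk=4 s=0: L1-HIT | VC []
  [6] addr=0x18 blk=6 s=0: MISS | VC [4]
  [7] addr=0x10 blk=4 s=0: VC-HIT | VC [6]
  [8] addr=0x1a blk=6 s=0: VC-HIT | VC [4]
  [9] addr=0x12 blk=4 s=0: VC-HIT | VC [6]
  [10] addr=0x11 blk=4 s=0: L1-HIT | VC [6]
  [11] addr=0x10 blk=4 s=0: L1-HIT | VC [6]

VC = [6]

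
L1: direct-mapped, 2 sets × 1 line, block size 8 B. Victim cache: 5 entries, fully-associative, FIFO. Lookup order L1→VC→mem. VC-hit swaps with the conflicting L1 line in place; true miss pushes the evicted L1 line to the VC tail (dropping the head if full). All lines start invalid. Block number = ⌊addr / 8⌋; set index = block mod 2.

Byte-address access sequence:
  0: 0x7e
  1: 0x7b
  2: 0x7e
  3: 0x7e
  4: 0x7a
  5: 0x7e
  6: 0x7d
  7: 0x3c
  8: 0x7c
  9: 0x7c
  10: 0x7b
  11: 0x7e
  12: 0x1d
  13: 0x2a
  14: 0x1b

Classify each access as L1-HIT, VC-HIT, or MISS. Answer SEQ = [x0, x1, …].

0: 0x7e (blk 15, set 1) → MISS  vc=[]
1: 0x7b (blk 15, set 1) → L1-HIT  vc=[]
2: 0x7e (blk 15, set 1) → L1-HIT  vc=[]
3: 0x7e (blk 15, set 1) → L1-HIT  vc=[]
4: 0x7a (blk 15, set 1) → L1-HIT  vc=[]
5: 0x7e (blk 15, set 1) → L1-HIT  vc=[]
6: 0x7d (blk 15, set 1) → L1-HIT  vc=[]
7: 0x3c (blk 7, set 1) → MISS  vc=[15]
8: 0x7c (blk 15, set 1) → VC-HIT  vc=[7]
9: 0x7c (blk 15, set 1) → L1-HIT  vc=[7]
10: 0x7b (blk 15, set 1) → L1-HIT  vc=[7]
11: 0x7e (blk 15, set 1) → L1-HIT  vc=[7]
12: 0x1d (blk 3, set 1) → MISS  vc=[7, 15]
13: 0x2a (blk 5, set 1) → MISS  vc=[7, 15, 3]
14: 0x1b (blk 3, set 1) → VC-HIT  vc=[7, 15, 5]

SEQ = [MISS, L1-HIT, L1-HIT, L1-HIT, L1-HIT, L1-HIT, L1-HIT, MISS, VC-HIT, L1-HIT, L1-HIT, L1-HIT, MISS, MISS, VC-HIT]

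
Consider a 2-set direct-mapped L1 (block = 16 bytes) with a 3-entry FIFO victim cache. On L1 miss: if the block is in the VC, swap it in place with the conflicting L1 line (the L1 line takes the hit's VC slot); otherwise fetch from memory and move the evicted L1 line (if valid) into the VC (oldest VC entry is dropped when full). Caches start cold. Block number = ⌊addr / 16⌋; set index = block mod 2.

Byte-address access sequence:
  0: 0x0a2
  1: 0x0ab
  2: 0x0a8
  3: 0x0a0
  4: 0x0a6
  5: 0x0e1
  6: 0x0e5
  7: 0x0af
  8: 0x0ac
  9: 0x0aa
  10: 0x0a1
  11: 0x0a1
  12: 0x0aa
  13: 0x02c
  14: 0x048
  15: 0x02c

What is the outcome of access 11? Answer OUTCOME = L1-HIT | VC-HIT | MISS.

#0 0xa2→b10/s0 MISS; vc=[]
#1 0xab→b10/s0 L1-HIT; vc=[]
#2 0xa8→b10/s0 L1-HIT; vc=[]
#3 0xa0→b10/s0 L1-HIT; vc=[]
#4 0xa6→b10/s0 L1-HIT; vc=[]
#5 0xe1→b14/s0 MISS; vc=[10]
#6 0xe5→b14/s0 L1-HIT; vc=[10]
#7 0xaf→b10/s0 VC-HIT; vc=[14]
#8 0xac→b10/s0 L1-HIT; vc=[14]
#9 0xaa→b10/s0 L1-HIT; vc=[14]
#10 0xa1→b10/s0 L1-HIT; vc=[14]
#11 0xa1→b10/s0 L1-HIT; vc=[14]
#12 0xaa→b10/s0 L1-HIT; vc=[14]
#13 0x2c→b2/s0 MISS; vc=[14,10]
#14 0x48→b4/s0 MISS; vc=[14,10,2]
#15 0x2c→b2/s0 VC-HIT; vc=[14,10,4]

OUTCOME = L1-HIT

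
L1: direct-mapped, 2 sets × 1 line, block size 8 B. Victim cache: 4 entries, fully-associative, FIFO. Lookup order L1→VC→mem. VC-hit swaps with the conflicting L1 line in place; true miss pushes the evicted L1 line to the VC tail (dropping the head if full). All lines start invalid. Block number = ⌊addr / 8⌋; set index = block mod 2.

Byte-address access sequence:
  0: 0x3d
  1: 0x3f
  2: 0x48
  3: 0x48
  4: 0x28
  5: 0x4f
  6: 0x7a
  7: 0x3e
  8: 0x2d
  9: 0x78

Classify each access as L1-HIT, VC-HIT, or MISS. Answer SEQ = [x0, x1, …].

SEQ = [MISS, L1-HIT, MISS, L1-HIT, MISS, VC-HIT, MISS, VC-HIT, VC-HIT, VC-HIT]

0: 0x3d (blk 7, set 1) → MISS  vc=[]
1: 0x3f (blk 7, set 1) → L1-HIT  vc=[]
2: 0x48 (blk 9, set 1) → MISS  vc=[7]
3: 0x48 (blk 9, set 1) → L1-HIT  vc=[7]
4: 0x28 (blk 5, set 1) → MISS  vc=[7, 9]
5: 0x4f (blk 9, set 1) → VC-HIT  vc=[7, 5]
6: 0x7a (blk 15, set 1) → MISS  vc=[7, 5, 9]
7: 0x3e (blk 7, set 1) → VC-HIT  vc=[15, 5, 9]
8: 0x2d (blk 5, set 1) → VC-HIT  vc=[15, 7, 9]
9: 0x78 (blk 15, set 1) → VC-HIT  vc=[5, 7, 9]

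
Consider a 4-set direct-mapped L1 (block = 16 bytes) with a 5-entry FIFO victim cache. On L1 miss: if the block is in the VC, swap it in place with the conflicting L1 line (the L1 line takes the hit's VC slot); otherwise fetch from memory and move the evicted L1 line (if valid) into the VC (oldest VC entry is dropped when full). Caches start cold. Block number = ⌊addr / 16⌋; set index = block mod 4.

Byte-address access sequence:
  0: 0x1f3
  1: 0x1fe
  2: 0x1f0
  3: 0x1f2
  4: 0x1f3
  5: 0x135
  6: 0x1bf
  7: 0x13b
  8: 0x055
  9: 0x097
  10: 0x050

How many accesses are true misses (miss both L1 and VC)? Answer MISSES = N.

MISSES = 5

#0 0x1f3→b31/s3 MISS; vc=[]
#1 0x1fe→b31/s3 L1-HIT; vc=[]
#2 0x1f0→b31/s3 L1-HIT; vc=[]
#3 0x1f2→b31/s3 L1-HIT; vc=[]
#4 0x1f3→b31/s3 L1-HIT; vc=[]
#5 0x135→b19/s3 MISS; vc=[31]
#6 0x1bf→b27/s3 MISS; vc=[31,19]
#7 0x13b→b19/s3 VC-HIT; vc=[31,27]
#8 0x55→b5/s1 MISS; vc=[31,27]
#9 0x97→b9/s1 MISS; vc=[31,27,5]
#10 0x50→b5/s1 VC-HIT; vc=[31,27,9]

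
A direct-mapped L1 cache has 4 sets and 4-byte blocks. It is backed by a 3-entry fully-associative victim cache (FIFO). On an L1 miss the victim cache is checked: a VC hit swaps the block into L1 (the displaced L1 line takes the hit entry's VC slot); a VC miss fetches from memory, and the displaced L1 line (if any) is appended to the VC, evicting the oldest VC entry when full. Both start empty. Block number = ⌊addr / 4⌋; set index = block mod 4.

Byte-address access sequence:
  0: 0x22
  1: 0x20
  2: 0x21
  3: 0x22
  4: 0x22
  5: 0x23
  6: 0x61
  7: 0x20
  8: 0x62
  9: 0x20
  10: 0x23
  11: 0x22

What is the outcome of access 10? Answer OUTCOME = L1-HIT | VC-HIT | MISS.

OUTCOME = L1-HIT

#0 0x22→b8/s0 MISS; vc=[]
#1 0x20→b8/s0 L1-HIT; vc=[]
#2 0x21→b8/s0 L1-HIT; vc=[]
#3 0x22→b8/s0 L1-HIT; vc=[]
#4 0x22→b8/s0 L1-HIT; vc=[]
#5 0x23→b8/s0 L1-HIT; vc=[]
#6 0x61→b24/s0 MISS; vc=[8]
#7 0x20→b8/s0 VC-HIT; vc=[24]
#8 0x62→b24/s0 VC-HIT; vc=[8]
#9 0x20→b8/s0 VC-HIT; vc=[24]
#10 0x23→b8/s0 L1-HIT; vc=[24]
#11 0x22→b8/s0 L1-HIT; vc=[24]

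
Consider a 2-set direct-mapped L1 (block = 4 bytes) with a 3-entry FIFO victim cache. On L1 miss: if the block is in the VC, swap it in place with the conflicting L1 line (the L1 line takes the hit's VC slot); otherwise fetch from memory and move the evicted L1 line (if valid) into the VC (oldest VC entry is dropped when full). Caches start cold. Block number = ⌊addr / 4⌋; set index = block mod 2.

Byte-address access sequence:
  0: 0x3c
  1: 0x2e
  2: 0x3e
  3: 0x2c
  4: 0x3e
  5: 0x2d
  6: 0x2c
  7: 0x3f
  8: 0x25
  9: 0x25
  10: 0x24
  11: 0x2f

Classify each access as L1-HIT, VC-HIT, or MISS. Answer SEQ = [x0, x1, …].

0: 0x3c (blk 15, set 1) → MISS  vc=[]
1: 0x2e (blk 11, set 1) → MISS  vc=[15]
2: 0x3e (blk 15, set 1) → VC-HIT  vc=[11]
3: 0x2c (blk 11, set 1) → VC-HIT  vc=[15]
4: 0x3e (blk 15, set 1) → VC-HIT  vc=[11]
5: 0x2d (blk 11, set 1) → VC-HIT  vc=[15]
6: 0x2c (blk 11, set 1) → L1-HIT  vc=[15]
7: 0x3f (blk 15, set 1) → VC-HIT  vc=[11]
8: 0x25 (blk 9, set 1) → MISS  vc=[11, 15]
9: 0x25 (blk 9, set 1) → L1-HIT  vc=[11, 15]
10: 0x24 (blk 9, set 1) → L1-HIT  vc=[11, 15]
11: 0x2f (blk 11, set 1) → VC-HIT  vc=[9, 15]

SEQ = [MISS, MISS, VC-HIT, VC-HIT, VC-HIT, VC-HIT, L1-HIT, VC-HIT, MISS, L1-HIT, L1-HIT, VC-HIT]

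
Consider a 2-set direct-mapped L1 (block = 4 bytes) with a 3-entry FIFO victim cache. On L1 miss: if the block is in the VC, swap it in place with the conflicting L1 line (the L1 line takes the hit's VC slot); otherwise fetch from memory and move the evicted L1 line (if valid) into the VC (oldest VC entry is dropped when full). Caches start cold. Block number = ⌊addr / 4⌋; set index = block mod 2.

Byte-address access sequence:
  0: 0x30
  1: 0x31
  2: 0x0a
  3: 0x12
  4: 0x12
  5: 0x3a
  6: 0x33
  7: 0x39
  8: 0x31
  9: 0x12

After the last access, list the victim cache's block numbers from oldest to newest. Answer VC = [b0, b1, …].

0: 0x30 (blk 12, set 0) → MISS  vc=[]
1: 0x31 (blk 12, set 0) → L1-HIT  vc=[]
2: 0xa (blk 2, set 0) → MISS  vc=[12]
3: 0x12 (blk 4, set 0) → MISS  vc=[12, 2]
4: 0x12 (blk 4, set 0) → L1-HIT  vc=[12, 2]
5: 0x3a (blk 14, set 0) → MISS  vc=[12, 2, 4]
6: 0x33 (blk 12, set 0) → VC-HIT  vc=[14, 2, 4]
7: 0x39 (blk 14, set 0) → VC-HIT  vc=[12, 2, 4]
8: 0x31 (blk 12, set 0) → VC-HIT  vc=[14, 2, 4]
9: 0x12 (blk 4, set 0) → VC-HIT  vc=[14, 2, 12]

VC = [14, 2, 12]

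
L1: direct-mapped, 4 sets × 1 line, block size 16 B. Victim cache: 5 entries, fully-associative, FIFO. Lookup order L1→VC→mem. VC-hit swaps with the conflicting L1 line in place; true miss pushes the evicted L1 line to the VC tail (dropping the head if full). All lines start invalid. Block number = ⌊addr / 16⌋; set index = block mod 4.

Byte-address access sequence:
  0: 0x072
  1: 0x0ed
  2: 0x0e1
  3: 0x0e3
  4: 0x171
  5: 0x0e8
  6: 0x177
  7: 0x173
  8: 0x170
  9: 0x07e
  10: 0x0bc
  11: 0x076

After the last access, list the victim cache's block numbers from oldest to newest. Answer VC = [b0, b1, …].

0: 0x72 (blk 7, set 3) → MISS  vc=[]
1: 0xed (blk 14, set 2) → MISS  vc=[]
2: 0xe1 (blk 14, set 2) → L1-HIT  vc=[]
3: 0xe3 (blk 14, set 2) → L1-HIT  vc=[]
4: 0x171 (blk 23, set 3) → MISS  vc=[7]
5: 0xe8 (blk 14, set 2) → L1-HIT  vc=[7]
6: 0x177 (blk 23, set 3) → L1-HIT  vc=[7]
7: 0x173 (blk 23, set 3) → L1-HIT  vc=[7]
8: 0x170 (blk 23, set 3) → L1-HIT  vc=[7]
9: 0x7e (blk 7, set 3) → VC-HIT  vc=[23]
10: 0xbc (blk 11, set 3) → MISS  vc=[23, 7]
11: 0x76 (blk 7, set 3) → VC-HIT  vc=[23, 11]

VC = [23, 11]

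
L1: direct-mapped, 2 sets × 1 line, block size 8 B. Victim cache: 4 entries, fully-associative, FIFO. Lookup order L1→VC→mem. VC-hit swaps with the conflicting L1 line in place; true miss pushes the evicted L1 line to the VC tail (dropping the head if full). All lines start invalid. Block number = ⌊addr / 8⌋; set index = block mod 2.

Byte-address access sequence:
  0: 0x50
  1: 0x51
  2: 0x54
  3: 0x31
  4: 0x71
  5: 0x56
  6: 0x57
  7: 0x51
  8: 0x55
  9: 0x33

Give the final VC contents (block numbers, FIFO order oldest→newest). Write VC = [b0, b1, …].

  [0] addr=0x50 blk=10 s=0: MISS | VC []
  [1] addr=0x51 blk=10 s=0: L1-HIT | VC []
  [2] addr=0x54 blk=10 s=0: L1-HIT | VC []
  [3] addr=0x31 blk=6 s=0: MISS | VC [10]
  [4] addr=0x71 blk=14 s=0: MISS | VC [10, 6]
  [5] addr=0x56 blk=10 s=0: VC-HIT | VC [14, 6]
  [6] addr=0x57 blk=10 s=0: L1-HIT | VC [14, 6]
  [7] addr=0x51 blk=10 s=0: L1-HIT | VC [14, 6]
  [8] addr=0x55 blk=10 s=0: L1-HIT | VC [14, 6]
  [9] addr=0x33 blk=6 s=0: VC-HIT | VC [14, 10]

VC = [14, 10]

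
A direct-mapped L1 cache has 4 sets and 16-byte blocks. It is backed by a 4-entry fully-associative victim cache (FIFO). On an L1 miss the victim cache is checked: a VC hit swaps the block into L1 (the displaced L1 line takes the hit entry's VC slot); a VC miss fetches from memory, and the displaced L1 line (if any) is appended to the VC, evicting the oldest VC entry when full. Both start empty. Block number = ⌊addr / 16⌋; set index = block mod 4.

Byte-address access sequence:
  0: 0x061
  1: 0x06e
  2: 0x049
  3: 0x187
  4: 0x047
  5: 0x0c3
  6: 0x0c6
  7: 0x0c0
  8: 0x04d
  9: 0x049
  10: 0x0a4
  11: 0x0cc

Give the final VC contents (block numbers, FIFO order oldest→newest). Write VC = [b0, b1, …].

  [0] addr=0x61 blk=6 s=2: MISS | VC []
  [1] addr=0x6e blk=6 s=2: L1-HIT | VC []
  [2] addr=0x49 blk=4 s=0: MISS | VC []
  [3] addr=0x187 blk=24 s=0: MISS | VC [4]
  [4] addr=0x47 blk=4 s=0: VC-HIT | VC [24]
  [5] addr=0xc3 blk=12 s=0: MISS | VC [24, 4]
  [6] addr=0xc6 blk=12 s=0: L1-HIT | VC [24, 4]
  [7] addr=0xc0 blk=12 s=0: L1-HIT | VC [24, 4]
  [8] addr=0x4d blk=4 s=0: VC-HIT | VC [24, 12]
  [9] addr=0x49 blk=4 s=0: L1-HIT | VC [24, 12]
  [10] addr=0xa4 blk=10 s=2: MISS | VC [24, 12, 6]
  [11] addr=0xcc blk=12 s=0: VC-HIT | VC [24, 4, 6]

VC = [24, 4, 6]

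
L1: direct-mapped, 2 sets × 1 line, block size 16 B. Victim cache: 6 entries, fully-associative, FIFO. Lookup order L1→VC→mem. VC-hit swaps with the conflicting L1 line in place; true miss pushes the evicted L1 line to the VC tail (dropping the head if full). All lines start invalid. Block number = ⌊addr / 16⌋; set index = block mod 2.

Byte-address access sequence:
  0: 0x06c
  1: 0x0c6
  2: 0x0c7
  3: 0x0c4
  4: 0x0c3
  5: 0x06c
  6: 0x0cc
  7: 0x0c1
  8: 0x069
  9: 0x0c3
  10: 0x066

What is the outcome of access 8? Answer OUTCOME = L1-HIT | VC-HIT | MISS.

OUTCOME = VC-HIT

0: 0x6c (blk 6, set 0) → MISS  vc=[]
1: 0xc6 (blk 12, set 0) → MISS  vc=[6]
2: 0xc7 (blk 12, set 0) → L1-HIT  vc=[6]
3: 0xc4 (blk 12, set 0) → L1-HIT  vc=[6]
4: 0xc3 (blk 12, set 0) → L1-HIT  vc=[6]
5: 0x6c (blk 6, set 0) → VC-HIT  vc=[12]
6: 0xcc (blk 12, set 0) → VC-HIT  vc=[6]
7: 0xc1 (blk 12, set 0) → L1-HIT  vc=[6]
8: 0x69 (blk 6, set 0) → VC-HIT  vc=[12]
9: 0xc3 (blk 12, set 0) → VC-HIT  vc=[6]
10: 0x66 (blk 6, set 0) → VC-HIT  vc=[12]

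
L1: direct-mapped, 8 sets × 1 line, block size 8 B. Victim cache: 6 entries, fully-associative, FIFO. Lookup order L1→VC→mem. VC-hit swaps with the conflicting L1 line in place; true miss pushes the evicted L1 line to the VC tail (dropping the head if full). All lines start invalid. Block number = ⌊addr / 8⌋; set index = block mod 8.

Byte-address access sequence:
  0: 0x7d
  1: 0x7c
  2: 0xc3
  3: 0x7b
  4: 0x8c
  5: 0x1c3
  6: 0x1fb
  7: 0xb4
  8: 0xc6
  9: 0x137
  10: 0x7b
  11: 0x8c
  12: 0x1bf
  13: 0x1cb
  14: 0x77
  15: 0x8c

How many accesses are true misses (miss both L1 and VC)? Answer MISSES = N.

#0 0x7d→b15/s7 MISS; vc=[]
#1 0x7c→b15/s7 L1-HIT; vc=[]
#2 0xc3→b24/s0 MISS; vc=[]
#3 0x7b→b15/s7 L1-HIT; vc=[]
#4 0x8c→b17/s1 MISS; vc=[]
#5 0x1c3→b56/s0 MISS; vc=[24]
#6 0x1fb→b63/s7 MISS; vc=[24,15]
#7 0xb4→b22/s6 MISS; vc=[24,15]
#8 0xc6→b24/s0 VC-HIT; vc=[56,15]
#9 0x137→b38/s6 MISS; vc=[56,15,22]
#10 0x7b→b15/s7 VC-HIT; vc=[56,63,22]
#11 0x8c→b17/s1 L1-HIT; vc=[56,63,22]
#12 0x1bf→b55/s7 MISS; vc=[56,63,22,15]
#13 0x1cb→b57/s1 MISS; vc=[56,63,22,15,17]
#14 0x77→b14/s6 MISS; vc=[56,63,22,15,17,38]
#15 0x8c→b17/s1 VC-HIT; vc=[56,63,22,15,57,38]

MISSES = 10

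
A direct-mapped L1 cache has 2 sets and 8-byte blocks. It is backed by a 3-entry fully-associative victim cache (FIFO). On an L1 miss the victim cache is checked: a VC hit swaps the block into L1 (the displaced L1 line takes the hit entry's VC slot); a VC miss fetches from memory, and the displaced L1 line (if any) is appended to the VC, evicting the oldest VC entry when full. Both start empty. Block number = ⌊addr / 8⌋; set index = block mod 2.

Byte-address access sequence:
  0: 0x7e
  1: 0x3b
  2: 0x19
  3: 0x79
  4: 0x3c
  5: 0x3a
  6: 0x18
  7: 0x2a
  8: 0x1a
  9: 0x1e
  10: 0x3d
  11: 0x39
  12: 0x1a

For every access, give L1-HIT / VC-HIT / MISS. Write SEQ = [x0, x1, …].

  [0] addr=0x7e blk=15 s=1: MISS | VC []
  [1] addr=0x3b blk=7 s=1: MISS | VC [15]
  [2] addr=0x19 blk=3 s=1: MISS | VC [15, 7]
  [3] addr=0x79 blk=15 s=1: VC-HIT | VC [3, 7]
  [4] addr=0x3c blk=7 s=1: VC-HIT | VC [3, 15]
  [5] addr=0x3a blk=7 s=1: L1-HIT | VC [3, 15]
  [6] addr=0x18 blk=3 s=1: VC-HIT | VC [7, 15]
  [7] addr=0x2a blk=5 s=1: MISS | VC [7, 15, 3]
  [8] addr=0x1a blk=3 s=1: VC-HIT | VC [7, 15, 5]
  [9] addr=0x1e blk=3 s=1: L1-HIT | VC [7, 15, 5]
  [10] addr=0x3d blk=7 s=1: VC-HIT | VC [3, 15, 5]
  [11] addr=0x39 blk=7 s=1: L1-HIT | VC [3, 15, 5]
  [12] addr=0x1a blk=3 s=1: VC-HIT | VC [7, 15, 5]

SEQ = [MISS, MISS, MISS, VC-HIT, VC-HIT, L1-HIT, VC-HIT, MISS, VC-HIT, L1-HIT, VC-HIT, L1-HIT, VC-HIT]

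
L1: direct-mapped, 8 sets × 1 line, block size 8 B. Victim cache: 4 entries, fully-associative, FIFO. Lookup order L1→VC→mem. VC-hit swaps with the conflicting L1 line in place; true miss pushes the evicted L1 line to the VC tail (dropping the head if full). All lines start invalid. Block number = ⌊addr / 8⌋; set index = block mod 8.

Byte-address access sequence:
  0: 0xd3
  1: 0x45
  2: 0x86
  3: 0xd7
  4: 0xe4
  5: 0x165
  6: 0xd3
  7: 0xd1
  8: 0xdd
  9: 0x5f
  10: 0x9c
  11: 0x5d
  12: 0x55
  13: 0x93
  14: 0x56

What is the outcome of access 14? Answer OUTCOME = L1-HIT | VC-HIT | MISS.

#0 0xd3→b26/s2 MISS; vc=[]
#1 0x45→b8/s0 MISS; vc=[]
#2 0x86→b16/s0 MISS; vc=[8]
#3 0xd7→b26/s2 L1-HIT; vc=[8]
#4 0xe4→b28/s4 MISS; vc=[8]
#5 0x165→b44/s4 MISS; vc=[8,28]
#6 0xd3→b26/s2 L1-HIT; vc=[8,28]
#7 0xd1→b26/s2 L1-HIT; vc=[8,28]
#8 0xdd→b27/s3 MISS; vc=[8,28]
#9 0x5f→b11/s3 MISS; vc=[8,28,27]
#10 0x9c→b19/s3 MISS; vc=[8,28,27,11]
#11 0x5d→b11/s3 VC-HIT; vc=[8,28,27,19]
#12 0x55→b10/s2 MISS; vc=[28,27,19,26]
#13 0x93→b18/s2 MISS; vc=[27,19,26,10]
#14 0x56→b10/s2 VC-HIT; vc=[27,19,26,18]

OUTCOME = VC-HIT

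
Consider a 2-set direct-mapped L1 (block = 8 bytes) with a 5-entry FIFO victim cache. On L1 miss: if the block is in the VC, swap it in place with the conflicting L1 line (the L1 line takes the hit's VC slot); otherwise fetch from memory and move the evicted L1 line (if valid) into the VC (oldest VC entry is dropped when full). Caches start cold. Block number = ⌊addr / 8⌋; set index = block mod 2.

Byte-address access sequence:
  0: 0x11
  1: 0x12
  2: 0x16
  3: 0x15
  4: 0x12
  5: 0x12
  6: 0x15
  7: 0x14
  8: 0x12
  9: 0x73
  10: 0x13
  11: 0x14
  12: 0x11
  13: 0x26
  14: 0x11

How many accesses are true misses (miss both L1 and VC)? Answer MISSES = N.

MISSES = 3

0: 0x11 (blk 2, set 0) → MISS  vc=[]
1: 0x12 (blk 2, set 0) → L1-HIT  vc=[]
2: 0x16 (blk 2, set 0) → L1-HIT  vc=[]
3: 0x15 (blk 2, set 0) → L1-HIT  vc=[]
4: 0x12 (blk 2, set 0) → L1-HIT  vc=[]
5: 0x12 (blk 2, set 0) → L1-HIT  vc=[]
6: 0x15 (blk 2, set 0) → L1-HIT  vc=[]
7: 0x14 (blk 2, set 0) → L1-HIT  vc=[]
8: 0x12 (blk 2, set 0) → L1-HIT  vc=[]
9: 0x73 (blk 14, set 0) → MISS  vc=[2]
10: 0x13 (blk 2, set 0) → VC-HIT  vc=[14]
11: 0x14 (blk 2, set 0) → L1-HIT  vc=[14]
12: 0x11 (blk 2, set 0) → L1-HIT  vc=[14]
13: 0x26 (blk 4, set 0) → MISS  vc=[14, 2]
14: 0x11 (blk 2, set 0) → VC-HIT  vc=[14, 4]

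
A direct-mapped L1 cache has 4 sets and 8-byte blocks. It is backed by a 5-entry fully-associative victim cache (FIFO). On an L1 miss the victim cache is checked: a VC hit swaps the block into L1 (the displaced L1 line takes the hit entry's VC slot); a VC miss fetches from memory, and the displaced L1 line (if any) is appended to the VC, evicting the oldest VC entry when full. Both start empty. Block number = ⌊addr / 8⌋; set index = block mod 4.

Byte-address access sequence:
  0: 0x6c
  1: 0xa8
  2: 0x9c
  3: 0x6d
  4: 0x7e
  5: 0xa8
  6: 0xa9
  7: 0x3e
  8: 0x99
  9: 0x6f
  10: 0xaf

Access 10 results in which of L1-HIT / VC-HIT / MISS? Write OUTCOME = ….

0: 0x6c (blk 13, set 1) → MISS  vc=[]
1: 0xa8 (blk 21, set 1) → MISS  vc=[13]
2: 0x9c (blk 19, set 3) → MISS  vc=[13]
3: 0x6d (blk 13, set 1) → VC-HIT  vc=[21]
4: 0x7e (blk 15, set 3) → MISS  vc=[21, 19]
5: 0xa8 (blk 21, set 1) → VC-HIT  vc=[13, 19]
6: 0xa9 (blk 21, set 1) → L1-HIT  vc=[13, 19]
7: 0x3e (blk 7, set 3) → MISS  vc=[13, 19, 15]
8: 0x99 (blk 19, set 3) → VC-HIT  vc=[13, 7, 15]
9: 0x6f (blk 13, set 1) → VC-HIT  vc=[21, 7, 15]
10: 0xaf (blk 21, set 1) → VC-HIT  vc=[13, 7, 15]

OUTCOME = VC-HIT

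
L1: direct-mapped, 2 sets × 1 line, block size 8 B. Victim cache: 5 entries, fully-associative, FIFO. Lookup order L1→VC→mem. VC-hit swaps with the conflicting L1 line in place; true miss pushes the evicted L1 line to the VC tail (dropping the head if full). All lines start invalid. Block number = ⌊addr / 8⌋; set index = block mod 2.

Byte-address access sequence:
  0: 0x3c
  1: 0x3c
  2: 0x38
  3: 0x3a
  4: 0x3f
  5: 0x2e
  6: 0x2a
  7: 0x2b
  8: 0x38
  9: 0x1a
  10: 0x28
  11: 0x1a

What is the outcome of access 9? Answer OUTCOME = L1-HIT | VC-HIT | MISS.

OUTCOME = MISS

0: 0x3c (blk 7, set 1) → MISS  vc=[]
1: 0x3c (blk 7, set 1) → L1-HIT  vc=[]
2: 0x38 (blk 7, set 1) → L1-HIT  vc=[]
3: 0x3a (blk 7, set 1) → L1-HIT  vc=[]
4: 0x3f (blk 7, set 1) → L1-HIT  vc=[]
5: 0x2e (blk 5, set 1) → MISS  vc=[7]
6: 0x2a (blk 5, set 1) → L1-HIT  vc=[7]
7: 0x2b (blk 5, set 1) → L1-HIT  vc=[7]
8: 0x38 (blk 7, set 1) → VC-HIT  vc=[5]
9: 0x1a (blk 3, set 1) → MISS  vc=[5, 7]
10: 0x28 (blk 5, set 1) → VC-HIT  vc=[3, 7]
11: 0x1a (blk 3, set 1) → VC-HIT  vc=[5, 7]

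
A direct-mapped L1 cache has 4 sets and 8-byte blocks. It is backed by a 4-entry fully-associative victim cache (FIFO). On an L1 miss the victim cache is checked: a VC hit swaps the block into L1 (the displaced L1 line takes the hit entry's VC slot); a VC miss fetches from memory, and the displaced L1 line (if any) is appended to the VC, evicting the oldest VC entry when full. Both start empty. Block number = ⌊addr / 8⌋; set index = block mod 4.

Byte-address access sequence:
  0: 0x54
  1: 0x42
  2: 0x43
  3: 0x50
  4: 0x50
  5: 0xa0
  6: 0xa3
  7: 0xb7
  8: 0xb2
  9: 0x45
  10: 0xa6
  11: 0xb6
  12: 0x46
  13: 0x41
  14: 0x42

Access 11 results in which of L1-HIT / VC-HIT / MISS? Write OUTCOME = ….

OUTCOME = L1-HIT

  [0] addr=0x54 blk=10 s=2: MISS | VC []
  [1] addr=0x42 blk=8 s=0: MISS | VC []
  [2] addr=0x43 blk=8 s=0: L1-HIT | VC []
  [3] addr=0x50 blk=10 s=2: L1-HIT | VC []
  [4] addr=0x50 blk=10 s=2: L1-HIT | VC []
  [5] addr=0xa0 blk=20 s=0: MISS | VC [8]
  [6] addr=0xa3 blk=20 s=0: L1-HIT | VC [8]
  [7] addr=0xb7 blk=22 s=2: MISS | VC [8, 10]
  [8] addr=0xb2 blk=22 s=2: L1-HIT | VC [8, 10]
  [9] addr=0x45 blk=8 s=0: VC-HIT | VC [20, 10]
  [10] addr=0xa6 blk=20 s=0: VC-HIT | VC [8, 10]
  [11] addr=0xb6 blk=22 s=2: L1-HIT | VC [8, 10]
  [12] addr=0x46 blk=8 s=0: VC-HIT | VC [20, 10]
  [13] addr=0x41 blk=8 s=0: L1-HIT | VC [20, 10]
  [14] addr=0x42 blk=8 s=0: L1-HIT | VC [20, 10]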